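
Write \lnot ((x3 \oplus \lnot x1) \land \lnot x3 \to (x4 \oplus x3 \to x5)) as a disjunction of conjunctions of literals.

\lnot x3 \land \lnot x1 \land x4 \land \lnot x5

\lnot ((x3 \oplus \lnot x1) \land \lnot x3 \to (x4 \oplus x3 \to x5))
≡ \lnot (\lnot ((x3 \oplus \lnot x1) \land \lnot x3) \lor (x4 \oplus x3 \to x5))   [eliminate \to]
≡ \lnot (\lnot ((x3 \land \lnot \lnot x1 \lor \lnot x3 \land \lnot x1) \land \lnot x3) \lor (x4 \oplus x3 \to x5))   [expand \oplus]
≡ \lnot (\lnot ((x3 \land \lnot \lnot x1 \lor \lnot x3 \land \lnot x1) \land \lnot x3) \lor \lnot (x4 \oplus x3) \lor x5)   [eliminate \to]
≡ \lnot (\lnot ((x3 \land \lnot \lnot x1 \lor \lnot x3 \land \lnot x1) \land \lnot x3) \lor \lnot (x4 \land \lnot x3 \lor \lnot x4 \land x3) \lor x5)   [expand \oplus]
≡ \lnot \lnot ((x3 \land \lnot \lnot x1 \lor \lnot x3 \land \lnot x1) \land \lnot x3) \land \lnot \lnot (x4 \land \lnot x3 \lor \lnot x4 \land x3) \land \lnot x5   [De Morgan]
≡ (x3 \land \lnot \lnot x1 \lor \lnot x3 \land \lnot x1) \land \lnot x3 \land \lnot \lnot (x4 \land \lnot x3 \lor \lnot x4 \land x3) \land \lnot x5   [double negation]
≡ (x3 \land x1 \lor \lnot x3 \land \lnot x1) \land \lnot x3 \land \lnot \lnot (x4 \land \lnot x3 \lor \lnot x4 \land x3) \land \lnot x5   [double negation]
≡ (x3 \land x1 \lor \lnot x3 \land \lnot x1) \land \lnot x3 \land (x4 \land \lnot x3 \lor \lnot x4 \land x3) \land \lnot x5   [double negation]
≡ x3 \land x1 \land \lnot x3 \land x4 \land \lnot x3 \land \lnot x5 \lor x3 \land x1 \land \lnot x3 \land \lnot x4 \land x3 \land \lnot x5 \lor \lnot x3 \land \lnot x1 \land \lnot x3 \land x4 \land \lnot x3 \land \lnot x5 \lor \lnot x3 \land \lnot x1 \land \lnot x3 \land \lnot x4 \land x3 \land \lnot x5   [distribute \land over \lor]
≡ \lnot x3 \land \lnot x1 \land x4 \land \lnot x5   [simplify]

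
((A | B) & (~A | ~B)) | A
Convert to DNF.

((A | B) & (~A | ~B)) | A
≡ (A & ~A) | (A & ~B) | (B & ~A) | (B & ~B) | A   — distribute & over |
≡ (B & ~A) | A   — simplify

(B & ~A) | A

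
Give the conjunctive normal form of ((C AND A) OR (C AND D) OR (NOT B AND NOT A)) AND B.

((C AND A) OR (C AND D) OR (NOT B AND NOT A)) AND B
⇔ (C OR C OR NOT B) AND (C OR C OR NOT A) AND (C OR D OR NOT B) AND (C OR D OR NOT A) AND (A OR C OR NOT B) AND (A OR C OR NOT A) AND (A OR D OR NOT B) AND (A OR D OR NOT A) AND B   [distribute OR over AND]
⇔ (C OR NOT B) AND (C OR NOT A) AND (A OR D OR NOT B) AND B   [simplify]

(C OR NOT B) AND (C OR NOT A) AND (A OR D OR NOT B) AND B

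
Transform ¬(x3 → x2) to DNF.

¬(x3 → x2)
≡ ¬(¬x3 ∨ x2)   — eliminate →
≡ ¬¬x3 ∧ ¬x2   — De Morgan
≡ x3 ∧ ¬x2   — double negation

x3 ∧ ¬x2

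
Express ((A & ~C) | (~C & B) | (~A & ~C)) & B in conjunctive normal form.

((A & ~C) | (~C & B) | (~A & ~C)) & B
= (A | ~C | ~A) & (A | ~C | ~C) & (A | B | ~A) & (A | B | ~C) & (~C | ~C | ~A) & (~C | ~C | ~C) & (~C | B | ~A) & (~C | B | ~C) & B
= ~C & B

~C & B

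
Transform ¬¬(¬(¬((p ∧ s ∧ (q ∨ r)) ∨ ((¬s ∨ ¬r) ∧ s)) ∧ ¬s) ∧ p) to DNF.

¬¬(¬(¬((p ∧ s ∧ (q ∨ r)) ∨ ((¬s ∨ ¬r) ∧ s)) ∧ ¬s) ∧ p)
≡ ¬(¬((p ∧ s ∧ (q ∨ r)) ∨ ((¬s ∨ ¬r) ∧ s)) ∧ ¬s) ∧ p   — double negation
≡ (¬¬((p ∧ s ∧ (q ∨ r)) ∨ ((¬s ∨ ¬r) ∧ s)) ∨ ¬¬s) ∧ p   — De Morgan
≡ ((p ∧ s ∧ (q ∨ r)) ∨ ((¬s ∨ ¬r) ∧ s) ∨ ¬¬s) ∧ p   — double negation
≡ ((p ∧ s ∧ (q ∨ r)) ∨ ((¬s ∨ ¬r) ∧ s) ∨ s) ∧ p   — double negation
≡ (p ∧ s ∧ q ∧ p) ∨ (p ∧ s ∧ r ∧ p) ∨ (¬s ∧ s ∧ p) ∨ (¬r ∧ s ∧ p) ∨ (s ∧ p)   — distribute ∧ over ∨
≡ s ∧ p   — simplify

s ∧ p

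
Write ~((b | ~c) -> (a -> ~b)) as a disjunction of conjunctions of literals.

~((b | ~c) -> (a -> ~b))
≡ ~(~(b | ~c) | (a -> ~b))   [eliminate ->]
≡ ~(~(b | ~c) | ~a | ~b)   [eliminate ->]
≡ ~~(b | ~c) & ~~a & ~~b   [De Morgan]
≡ (b | ~c) & ~~a & ~~b   [double negation]
≡ (b | ~c) & a & ~~b   [double negation]
≡ (b | ~c) & a & b   [double negation]
≡ (b & a & b) | (~c & a & b)   [distribute & over |]
≡ b & a   [simplify]

b & a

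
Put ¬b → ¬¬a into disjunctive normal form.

¬b → ¬¬a
⇔ ¬¬b ∨ ¬¬a
⇔ b ∨ ¬¬a
⇔ b ∨ a

b ∨ a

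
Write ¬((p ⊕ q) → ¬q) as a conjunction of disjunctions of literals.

¬((p ⊕ q) → ¬q)
⇔ ¬(¬(p ⊕ q) ∨ ¬q)
⇔ ¬(¬((p ∨ q) ∧ ¬(p ∧ q)) ∨ ¬q)
⇔ ¬¬((p ∨ q) ∧ ¬(p ∧ q)) ∧ ¬¬q
⇔ (p ∨ q) ∧ ¬(p ∧ q) ∧ ¬¬q
⇔ (p ∨ q) ∧ (¬p ∨ ¬q) ∧ ¬¬q
⇔ (p ∨ q) ∧ (¬p ∨ ¬q) ∧ q
⇔ (¬p ∨ ¬q) ∧ q

(¬p ∨ ¬q) ∧ q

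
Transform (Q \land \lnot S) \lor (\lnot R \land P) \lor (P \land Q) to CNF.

(Q \lor \lnot R) \land (Q \lor P) \land (\lnot S \lor P)

(Q \land \lnot S) \lor (\lnot R \land P) \lor (P \land Q)
= (Q \lor \lnot R \lor P) \land (Q \lor \lnot R \lor Q) \land (Q \lor P \lor P) \land (Q \lor P \lor Q) \land (\lnot S \lor \lnot R \lor P) \land (\lnot S \lor \lnot R \lor Q) \land (\lnot S \lor P \lor P) \land (\lnot S \lor P \lor Q)
= (Q \lor \lnot R) \land (Q \lor P) \land (\lnot S \lor P)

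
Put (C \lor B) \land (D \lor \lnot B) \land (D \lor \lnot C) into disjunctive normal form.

(C \lor B) \land (D \lor \lnot B) \land (D \lor \lnot C)
⇔ (C \land D \land D) \lor (C \land D \land \lnot C) \lor (C \land \lnot B \land D) \lor (C \land \lnot B \land \lnot C) \lor (B \land D \land D) \lor (B \land D \land \lnot C) \lor (B \land \lnot B \land D) \lor (B \land \lnot B \land \lnot C)   [distribute \land over \lor]
⇔ (C \land D) \lor (B \land D)   [simplify]

(C \land D) \lor (B \land D)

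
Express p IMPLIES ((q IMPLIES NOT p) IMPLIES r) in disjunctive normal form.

NOT p OR (q AND p) OR r

p IMPLIES ((q IMPLIES NOT p) IMPLIES r)
≡ NOT p OR ((q IMPLIES NOT p) IMPLIES r)   [eliminate IMPLIES]
≡ NOT p OR NOT (q IMPLIES NOT p) OR r   [eliminate IMPLIES]
≡ NOT p OR NOT (NOT q OR NOT p) OR r   [eliminate IMPLIES]
≡ NOT p OR (NOT NOT q AND NOT NOT p) OR r   [De Morgan]
≡ NOT p OR (q AND NOT NOT p) OR r   [double negation]
≡ NOT p OR (q AND p) OR r   [double negation]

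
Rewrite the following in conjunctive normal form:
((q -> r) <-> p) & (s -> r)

((q -> r) <-> p) & (s -> r)
⇔ ((q -> r) -> p) & (p -> (q -> r)) & (s -> r)   (eliminate <->)
⇔ (~(q -> r) | p) & (p -> (q -> r)) & (s -> r)   (eliminate ->)
⇔ (~(~q | r) | p) & (p -> (q -> r)) & (s -> r)   (eliminate ->)
⇔ (~(~q | r) | p) & (~p | (q -> r)) & (s -> r)   (eliminate ->)
⇔ (~(~q | r) | p) & (~p | ~q | r) & (s -> r)   (eliminate ->)
⇔ (~(~q | r) | p) & (~p | ~q | r) & (~s | r)   (eliminate ->)
⇔ ((~~q & ~r) | p) & (~p | ~q | r) & (~s | r)   (De Morgan)
⇔ ((q & ~r) | p) & (~p | ~q | r) & (~s | r)   (double negation)
⇔ (q | p) & (~r | p) & (~p | ~q | r) & (~s | r)   (distribute | over &)

(q | p) & (~r | p) & (~p | ~q | r) & (~s | r)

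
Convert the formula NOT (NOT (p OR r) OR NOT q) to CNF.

NOT (NOT (p OR r) OR NOT q)
= NOT NOT (p OR r) AND NOT NOT q   — De Morgan
= (p OR r) AND NOT NOT q   — double negation
= (p OR r) AND q   — double negation

(p OR r) AND q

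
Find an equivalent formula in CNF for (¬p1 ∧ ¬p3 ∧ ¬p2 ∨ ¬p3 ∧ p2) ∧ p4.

(¬p1 ∧ ¬p3 ∧ ¬p2 ∨ ¬p3 ∧ p2) ∧ p4
≡ (¬p1 ∨ ¬p3) ∧ (¬p1 ∨ p2) ∧ (¬p3 ∨ ¬p3) ∧ (¬p3 ∨ p2) ∧ (¬p2 ∨ ¬p3) ∧ (¬p2 ∨ p2) ∧ p4
≡ (¬p1 ∨ p2) ∧ ¬p3 ∧ p4

(¬p1 ∨ p2) ∧ ¬p3 ∧ p4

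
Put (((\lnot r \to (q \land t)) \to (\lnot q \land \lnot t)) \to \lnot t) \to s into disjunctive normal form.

(((\lnot r \to (q \land t)) \to (\lnot q \land \lnot t)) \to \lnot t) \to s
= \lnot (((\lnot r \to (q \land t)) \to (\lnot q \land \lnot t)) \to \lnot t) \lor s   [eliminate \to]
= \lnot (\lnot ((\lnot r \to (q \land t)) \to (\lnot q \land \lnot t)) \lor \lnot t) \lor s   [eliminate \to]
= \lnot (\lnot (\lnot (\lnot r \to (q \land t)) \lor (\lnot q \land \lnot t)) \lor \lnot t) \lor s   [eliminate \to]
= \lnot (\lnot (\lnot (\lnot \lnot r \lor (q \land t)) \lor (\lnot q \land \lnot t)) \lor \lnot t) \lor s   [eliminate \to]
= (\lnot \lnot (\lnot (\lnot \lnot r \lor (q \land t)) \lor (\lnot q \land \lnot t)) \land \lnot \lnot t) \lor s   [De Morgan]
= ((\lnot (\lnot \lnot r \lor (q \land t)) \lor (\lnot q \land \lnot t)) \land \lnot \lnot t) \lor s   [double negation]
= (((\lnot \lnot \lnot r \land \lnot (q \land t)) \lor (\lnot q \land \lnot t)) \land \lnot \lnot t) \lor s   [De Morgan]
= (((\lnot r \land \lnot (q \land t)) \lor (\lnot q \land \lnot t)) \land \lnot \lnot t) \lor s   [double negation]
= (((\lnot r \land (\lnot q \lor \lnot t)) \lor (\lnot q \land \lnot t)) \land \lnot \lnot t) \lor s   [De Morgan]
= (((\lnot r \land (\lnot q \lor \lnot t)) \lor (\lnot q \land \lnot t)) \land t) \lor s   [double negation]
= (\lnot r \land \lnot q \land t) \lor (\lnot r \land \lnot t \land t) \lor (\lnot q \land \lnot t \land t) \lor s   [distribute \land over \lor]
= (\lnot r \land \lnot q \land t) \lor s   [simplify]

(\lnot r \land \lnot q \land t) \lor s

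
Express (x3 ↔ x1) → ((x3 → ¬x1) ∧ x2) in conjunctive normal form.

(x3 ∨ x1 ∨ x2) ∧ (¬x1 ∨ ¬x3)

(x3 ↔ x1) → ((x3 → ¬x1) ∧ x2)
⇔ ¬(x3 ↔ x1) ∨ ((x3 → ¬x1) ∧ x2)   [eliminate →]
⇔ ¬((x3 → x1) ∧ (x1 → x3)) ∨ ((x3 → ¬x1) ∧ x2)   [eliminate ↔]
⇔ ¬((¬x3 ∨ x1) ∧ (x1 → x3)) ∨ ((x3 → ¬x1) ∧ x2)   [eliminate →]
⇔ ¬((¬x3 ∨ x1) ∧ (¬x1 ∨ x3)) ∨ ((x3 → ¬x1) ∧ x2)   [eliminate →]
⇔ ¬((¬x3 ∨ x1) ∧ (¬x1 ∨ x3)) ∨ ((¬x3 ∨ ¬x1) ∧ x2)   [eliminate →]
⇔ ¬(¬x3 ∨ x1) ∨ ¬(¬x1 ∨ x3) ∨ ((¬x3 ∨ ¬x1) ∧ x2)   [De Morgan]
⇔ (¬¬x3 ∧ ¬x1) ∨ ¬(¬x1 ∨ x3) ∨ ((¬x3 ∨ ¬x1) ∧ x2)   [De Morgan]
⇔ (x3 ∧ ¬x1) ∨ ¬(¬x1 ∨ x3) ∨ ((¬x3 ∨ ¬x1) ∧ x2)   [double negation]
⇔ (x3 ∧ ¬x1) ∨ (¬¬x1 ∧ ¬x3) ∨ ((¬x3 ∨ ¬x1) ∧ x2)   [De Morgan]
⇔ (x3 ∧ ¬x1) ∨ (x1 ∧ ¬x3) ∨ ((¬x3 ∨ ¬x1) ∧ x2)   [double negation]
⇔ (x3 ∨ x1 ∨ ¬x3 ∨ ¬x1) ∧ (x3 ∨ x1 ∨ x2) ∧ (x3 ∨ ¬x3 ∨ ¬x3 ∨ ¬x1) ∧ (x3 ∨ ¬x3 ∨ x2) ∧ (¬x1 ∨ x1 ∨ ¬x3 ∨ ¬x1) ∧ (¬x1 ∨ x1 ∨ x2) ∧ (¬x1 ∨ ¬x3 ∨ ¬x3 ∨ ¬x1) ∧ (¬x1 ∨ ¬x3 ∨ x2)   [distribute ∨ over ∧]
⇔ (x3 ∨ x1 ∨ x2) ∧ (¬x1 ∨ ¬x3)   [simplify]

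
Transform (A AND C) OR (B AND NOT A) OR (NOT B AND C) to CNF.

(A AND C) OR (B AND NOT A) OR (NOT B AND C)
⇔ (A OR B OR NOT B) AND (A OR B OR C) AND (A OR NOT A OR NOT B) AND (A OR NOT A OR C) AND (C OR B OR NOT B) AND (C OR B OR C) AND (C OR NOT A OR NOT B) AND (C OR NOT A OR C)   (distribute OR over AND)
⇔ (C OR B) AND (C OR NOT A)   (simplify)

(C OR B) AND (C OR NOT A)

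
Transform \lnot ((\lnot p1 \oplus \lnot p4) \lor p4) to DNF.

\lnot p4 \land \lnot p1

\lnot ((\lnot p1 \oplus \lnot p4) \lor p4)
≡ \lnot ((\lnot p1 \land \lnot \lnot p4) \lor (\lnot \lnot p1 \land \lnot p4) \lor p4)   [expand \oplus]
≡ \lnot (\lnot p1 \land \lnot \lnot p4) \land \lnot (\lnot \lnot p1 \land \lnot p4) \land \lnot p4   [De Morgan]
≡ (\lnot \lnot p1 \lor \lnot \lnot \lnot p4) \land \lnot (\lnot \lnot p1 \land \lnot p4) \land \lnot p4   [De Morgan]
≡ (p1 \lor \lnot \lnot \lnot p4) \land \lnot (\lnot \lnot p1 \land \lnot p4) \land \lnot p4   [double negation]
≡ (p1 \lor \lnot p4) \land \lnot (\lnot \lnot p1 \land \lnot p4) \land \lnot p4   [double negation]
≡ (p1 \lor \lnot p4) \land (\lnot \lnot \lnot p1 \lor \lnot \lnot p4) \land \lnot p4   [De Morgan]
≡ (p1 \lor \lnot p4) \land (\lnot p1 \lor \lnot \lnot p4) \land \lnot p4   [double negation]
≡ (p1 \lor \lnot p4) \land (\lnot p1 \lor p4) \land \lnot p4   [double negation]
≡ (p1 \land \lnot p1 \land \lnot p4) \lor (p1 \land p4 \land \lnot p4) \lor (\lnot p4 \land \lnot p1 \land \lnot p4) \lor (\lnot p4 \land p4 \land \lnot p4)   [distribute \land over \lor]
≡ \lnot p4 \land \lnot p1   [simplify]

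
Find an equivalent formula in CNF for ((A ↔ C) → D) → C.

(¬A ∨ C) ∧ (¬D ∨ C)

((A ↔ C) → D) → C
⇔ ¬((A ↔ C) → D) ∨ C   [eliminate →]
⇔ ¬(¬(A ↔ C) ∨ D) ∨ C   [eliminate →]
⇔ ¬(¬((A → C) ∧ (C → A)) ∨ D) ∨ C   [eliminate ↔]
⇔ ¬(¬((¬A ∨ C) ∧ (C → A)) ∨ D) ∨ C   [eliminate →]
⇔ ¬(¬((¬A ∨ C) ∧ (¬C ∨ A)) ∨ D) ∨ C   [eliminate →]
⇔ (¬¬((¬A ∨ C) ∧ (¬C ∨ A)) ∧ ¬D) ∨ C   [De Morgan]
⇔ ((¬A ∨ C) ∧ (¬C ∨ A) ∧ ¬D) ∨ C   [double negation]
⇔ (¬A ∨ C ∨ C) ∧ (¬C ∨ A ∨ C) ∧ (¬D ∨ C)   [distribute ∨ over ∧]
⇔ (¬A ∨ C) ∧ (¬D ∨ C)   [simplify]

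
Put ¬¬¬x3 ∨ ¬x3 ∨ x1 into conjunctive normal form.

¬¬¬x3 ∨ ¬x3 ∨ x1
≡ ¬x3 ∨ ¬x3 ∨ x1   [double negation]
≡ ¬x3 ∨ x1   [simplify]

¬x3 ∨ x1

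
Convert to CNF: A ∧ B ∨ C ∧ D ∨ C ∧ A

A ∧ B ∨ C ∧ D ∨ C ∧ A
≡ (A ∨ C ∨ C) ∧ (A ∨ C ∨ A) ∧ (A ∨ D ∨ C) ∧ (A ∨ D ∨ A) ∧ (B ∨ C ∨ C) ∧ (B ∨ C ∨ A) ∧ (B ∨ D ∨ C) ∧ (B ∨ D ∨ A)   [distribute ∨ over ∧]
≡ (A ∨ C) ∧ (A ∨ D) ∧ (B ∨ C)   [simplify]

(A ∨ C) ∧ (A ∨ D) ∧ (B ∨ C)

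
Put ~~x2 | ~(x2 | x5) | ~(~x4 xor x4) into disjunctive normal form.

~~x2 | ~(x2 | x5) | ~(~x4 xor x4)
⇔ ~~x2 | ~(x2 | x5) | ~((~x4 & ~x4) | (~~x4 & x4))   — expand xor
⇔ x2 | ~(x2 | x5) | ~((~x4 & ~x4) | (~~x4 & x4))   — double negation
⇔ x2 | (~x2 & ~x5) | ~((~x4 & ~x4) | (~~x4 & x4))   — De Morgan
⇔ x2 | (~x2 & ~x5) | (~(~x4 & ~x4) & ~(~~x4 & x4))   — De Morgan
⇔ x2 | (~x2 & ~x5) | ((~~x4 | ~~x4) & ~(~~x4 & x4))   — De Morgan
⇔ x2 | (~x2 & ~x5) | ((x4 | ~~x4) & ~(~~x4 & x4))   — double negation
⇔ x2 | (~x2 & ~x5) | ((x4 | x4) & ~(~~x4 & x4))   — double negation
⇔ x2 | (~x2 & ~x5) | ((x4 | x4) & (~~~x4 | ~x4))   — De Morgan
⇔ x2 | (~x2 & ~x5) | ((x4 | x4) & (~x4 | ~x4))   — double negation
⇔ x2 | (~x2 & ~x5) | (x4 & ~x4) | (x4 & ~x4) | (x4 & ~x4) | (x4 & ~x4)   — distribute & over |
⇔ x2 | (~x2 & ~x5)   — simplify

x2 | (~x2 & ~x5)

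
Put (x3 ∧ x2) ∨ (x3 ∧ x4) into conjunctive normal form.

(x3 ∧ x2) ∨ (x3 ∧ x4)
⇔ (x3 ∨ x3) ∧ (x3 ∨ x4) ∧ (x2 ∨ x3) ∧ (x2 ∨ x4)   — distribute ∨ over ∧
⇔ x3 ∧ (x2 ∨ x4)   — simplify

x3 ∧ (x2 ∨ x4)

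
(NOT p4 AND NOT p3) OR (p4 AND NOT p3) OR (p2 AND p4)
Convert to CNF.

(NOT p3 OR p4) AND (NOT p3 OR p2)

(NOT p4 AND NOT p3) OR (p4 AND NOT p3) OR (p2 AND p4)
≡ (NOT p4 OR p4 OR p2) AND (NOT p4 OR p4 OR p4) AND (NOT p4 OR NOT p3 OR p2) AND (NOT p4 OR NOT p3 OR p4) AND (NOT p3 OR p4 OR p2) AND (NOT p3 OR p4 OR p4) AND (NOT p3 OR NOT p3 OR p2) AND (NOT p3 OR NOT p3 OR p4)   [distribute OR over AND]
≡ (NOT p3 OR p4) AND (NOT p3 OR p2)   [simplify]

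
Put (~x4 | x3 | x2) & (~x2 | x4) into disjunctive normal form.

(~x4 & ~x2) | (x3 & ~x2) | (x3 & x4) | (x2 & x4)

(~x4 | x3 | x2) & (~x2 | x4)
= (~x4 & ~x2) | (~x4 & x4) | (x3 & ~x2) | (x3 & x4) | (x2 & ~x2) | (x2 & x4)   [distribute & over |]
= (~x4 & ~x2) | (x3 & ~x2) | (x3 & x4) | (x2 & x4)   [simplify]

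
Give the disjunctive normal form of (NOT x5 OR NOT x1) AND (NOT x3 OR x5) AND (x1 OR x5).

(NOT x5 AND NOT x3 AND x1) OR (NOT x1 AND x5)

(NOT x5 OR NOT x1) AND (NOT x3 OR x5) AND (x1 OR x5)
= (NOT x5 AND NOT x3 AND x1) OR (NOT x5 AND NOT x3 AND x5) OR (NOT x5 AND x5 AND x1) OR (NOT x5 AND x5 AND x5) OR (NOT x1 AND NOT x3 AND x1) OR (NOT x1 AND NOT x3 AND x5) OR (NOT x1 AND x5 AND x1) OR (NOT x1 AND x5 AND x5)   [distribute AND over OR]
= (NOT x5 AND NOT x3 AND x1) OR (NOT x1 AND x5)   [simplify]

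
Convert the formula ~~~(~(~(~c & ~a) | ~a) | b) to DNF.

~~~(~(~(~c & ~a) | ~a) | b)
≡ ~(~(~(~c & ~a) | ~a) | b)   [double negation]
≡ ~~(~(~c & ~a) | ~a) & ~b   [De Morgan]
≡ (~(~c & ~a) | ~a) & ~b   [double negation]
≡ (~~c | ~~a | ~a) & ~b   [De Morgan]
≡ (c | ~~a | ~a) & ~b   [double negation]
≡ (c | a | ~a) & ~b   [double negation]
≡ (c & ~b) | (a & ~b) | (~a & ~b)   [distribute & over |]

(c & ~b) | (a & ~b) | (~a & ~b)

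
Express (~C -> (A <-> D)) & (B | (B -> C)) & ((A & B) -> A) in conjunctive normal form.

(~C -> (A <-> D)) & (B | (B -> C)) & ((A & B) -> A)
= (~~C | (A <-> D)) & (B | (B -> C)) & ((A & B) -> A)   [eliminate ->]
= (~~C | ((A -> D) & (D -> A))) & (B | (B -> C)) & ((A & B) -> A)   [eliminate <->]
= (~~C | ((~A | D) & (D -> A))) & (B | (B -> C)) & ((A & B) -> A)   [eliminate ->]
= (~~C | ((~A | D) & (~D | A))) & (B | (B -> C)) & ((A & B) -> A)   [eliminate ->]
= (~~C | ((~A | D) & (~D | A))) & (B | ~B | C) & ((A & B) -> A)   [eliminate ->]
= (~~C | ((~A | D) & (~D | A))) & (B | ~B | C) & (~(A & B) | A)   [eliminate ->]
= (C | ((~A | D) & (~D | A))) & (B | ~B | C) & (~(A & B) | A)   [double negation]
= (C | ((~A | D) & (~D | A))) & (B | ~B | C) & (~A | ~B | A)   [De Morgan]
= (C | ~A | D) & (C | ~D | A) & (B | ~B | C) & (~A | ~B | A)   [distribute | over &]
= (C | ~A | D) & (C | ~D | A)   [simplify]

(C | ~A | D) & (C | ~D | A)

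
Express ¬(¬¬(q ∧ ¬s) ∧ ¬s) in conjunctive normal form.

¬q ∨ s

¬(¬¬(q ∧ ¬s) ∧ ¬s)
= ¬¬¬(q ∧ ¬s) ∨ ¬¬s   [De Morgan]
= ¬(q ∧ ¬s) ∨ ¬¬s   [double negation]
= ¬q ∨ ¬¬s ∨ ¬¬s   [De Morgan]
= ¬q ∨ s ∨ ¬¬s   [double negation]
= ¬q ∨ s ∨ s   [double negation]
= ¬q ∨ s   [simplify]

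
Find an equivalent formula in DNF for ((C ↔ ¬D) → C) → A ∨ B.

((C ↔ ¬D) → C) → A ∨ B
≡ ¬((C ↔ ¬D) → C) ∨ A ∨ B
≡ ¬(¬(C ↔ ¬D) ∨ C) ∨ A ∨ B
≡ ¬(¬((C → ¬D) ∧ (¬D → C)) ∨ C) ∨ A ∨ B
≡ ¬(¬((¬C ∨ ¬D) ∧ (¬D → C)) ∨ C) ∨ A ∨ B
≡ ¬(¬((¬C ∨ ¬D) ∧ (¬¬D ∨ C)) ∨ C) ∨ A ∨ B
≡ ¬¬((¬C ∨ ¬D) ∧ (¬¬D ∨ C)) ∧ ¬C ∨ A ∨ B
≡ (¬C ∨ ¬D) ∧ (¬¬D ∨ C) ∧ ¬C ∨ A ∨ B
≡ (¬C ∨ ¬D) ∧ (D ∨ C) ∧ ¬C ∨ A ∨ B
≡ ¬C ∧ D ∧ ¬C ∨ ¬C ∧ C ∧ ¬C ∨ ¬D ∧ D ∧ ¬C ∨ ¬D ∧ C ∧ ¬C ∨ A ∨ B
≡ ¬C ∧ D ∨ A ∨ B

¬C ∧ D ∨ A ∨ B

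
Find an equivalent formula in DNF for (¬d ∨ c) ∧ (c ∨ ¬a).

(¬d ∨ c) ∧ (c ∨ ¬a)
⇔ (¬d ∧ c) ∨ (¬d ∧ ¬a) ∨ (c ∧ c) ∨ (c ∧ ¬a)   (distribute ∧ over ∨)
⇔ (¬d ∧ ¬a) ∨ c   (simplify)

(¬d ∧ ¬a) ∨ c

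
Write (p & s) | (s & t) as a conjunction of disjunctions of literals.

(p | t) & s

(p & s) | (s & t)
≡ (p | s) & (p | t) & (s | s) & (s | t)   [distribute | over &]
≡ (p | t) & s   [simplify]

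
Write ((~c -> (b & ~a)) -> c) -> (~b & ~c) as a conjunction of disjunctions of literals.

(c | ~a | ~b) & ~c

((~c -> (b & ~a)) -> c) -> (~b & ~c)
= ~((~c -> (b & ~a)) -> c) | (~b & ~c)   (eliminate ->)
= ~(~(~c -> (b & ~a)) | c) | (~b & ~c)   (eliminate ->)
= ~(~(~~c | (b & ~a)) | c) | (~b & ~c)   (eliminate ->)
= (~~(~~c | (b & ~a)) & ~c) | (~b & ~c)   (De Morgan)
= ((~~c | (b & ~a)) & ~c) | (~b & ~c)   (double negation)
= ((c | (b & ~a)) & ~c) | (~b & ~c)   (double negation)
= (c | b | ~b) & (c | b | ~c) & (c | ~a | ~b) & (c | ~a | ~c) & (~c | ~b) & (~c | ~c)   (distribute | over &)
= (c | ~a | ~b) & ~c   (simplify)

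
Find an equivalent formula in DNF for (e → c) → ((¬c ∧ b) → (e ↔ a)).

(e ∧ ¬c) ∨ c ∨ ¬b ∨ (¬e ∧ ¬a) ∨ (a ∧ e)

(e → c) → ((¬c ∧ b) → (e ↔ a))
= ¬(e → c) ∨ ((¬c ∧ b) → (e ↔ a))   [eliminate →]
= ¬(¬e ∨ c) ∨ ((¬c ∧ b) → (e ↔ a))   [eliminate →]
= ¬(¬e ∨ c) ∨ ¬(¬c ∧ b) ∨ (e ↔ a)   [eliminate →]
= ¬(¬e ∨ c) ∨ ¬(¬c ∧ b) ∨ ((e → a) ∧ (a → e))   [eliminate ↔]
= ¬(¬e ∨ c) ∨ ¬(¬c ∧ b) ∨ ((¬e ∨ a) ∧ (a → e))   [eliminate →]
= ¬(¬e ∨ c) ∨ ¬(¬c ∧ b) ∨ ((¬e ∨ a) ∧ (¬a ∨ e))   [eliminate →]
= (¬¬e ∧ ¬c) ∨ ¬(¬c ∧ b) ∨ ((¬e ∨ a) ∧ (¬a ∨ e))   [De Morgan]
= (e ∧ ¬c) ∨ ¬(¬c ∧ b) ∨ ((¬e ∨ a) ∧ (¬a ∨ e))   [double negation]
= (e ∧ ¬c) ∨ ¬¬c ∨ ¬b ∨ ((¬e ∨ a) ∧ (¬a ∨ e))   [De Morgan]
= (e ∧ ¬c) ∨ c ∨ ¬b ∨ ((¬e ∨ a) ∧ (¬a ∨ e))   [double negation]
= (e ∧ ¬c) ∨ c ∨ ¬b ∨ (¬e ∧ ¬a) ∨ (¬e ∧ e) ∨ (a ∧ ¬a) ∨ (a ∧ e)   [distribute ∧ over ∨]
= (e ∧ ¬c) ∨ c ∨ ¬b ∨ (¬e ∧ ¬a) ∨ (a ∧ e)   [simplify]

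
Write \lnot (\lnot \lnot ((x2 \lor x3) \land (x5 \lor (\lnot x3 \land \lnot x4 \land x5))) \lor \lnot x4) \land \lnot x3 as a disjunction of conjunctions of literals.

(\lnot x2 \land \lnot x3 \land x4) \lor (\lnot x5 \land x4 \land \lnot x3)

\lnot (\lnot \lnot ((x2 \lor x3) \land (x5 \lor (\lnot x3 \land \lnot x4 \land x5))) \lor \lnot x4) \land \lnot x3
⇔ \lnot \lnot \lnot ((x2 \lor x3) \land (x5 \lor (\lnot x3 \land \lnot x4 \land x5))) \land \lnot \lnot x4 \land \lnot x3   (De Morgan)
⇔ \lnot ((x2 \lor x3) \land (x5 \lor (\lnot x3 \land \lnot x4 \land x5))) \land \lnot \lnot x4 \land \lnot x3   (double negation)
⇔ (\lnot (x2 \lor x3) \lor \lnot (x5 \lor (\lnot x3 \land \lnot x4 \land x5))) \land \lnot \lnot x4 \land \lnot x3   (De Morgan)
⇔ ((\lnot x2 \land \lnot x3) \lor \lnot (x5 \lor (\lnot x3 \land \lnot x4 \land x5))) \land \lnot \lnot x4 \land \lnot x3   (De Morgan)
⇔ ((\lnot x2 \land \lnot x3) \lor (\lnot x5 \land \lnot (\lnot x3 \land \lnot x4 \land x5))) \land \lnot \lnot x4 \land \lnot x3   (De Morgan)
⇔ ((\lnot x2 \land \lnot x3) \lor (\lnot x5 \land (\lnot \lnot x3 \lor \lnot \lnot x4 \lor \lnot x5))) \land \lnot \lnot x4 \land \lnot x3   (De Morgan)
⇔ ((\lnot x2 \land \lnot x3) \lor (\lnot x5 \land (x3 \lor \lnot \lnot x4 \lor \lnot x5))) \land \lnot \lnot x4 \land \lnot x3   (double negation)
⇔ ((\lnot x2 \land \lnot x3) \lor (\lnot x5 \land (x3 \lor x4 \lor \lnot x5))) \land \lnot \lnot x4 \land \lnot x3   (double negation)
⇔ ((\lnot x2 \land \lnot x3) \lor (\lnot x5 \land (x3 \lor x4 \lor \lnot x5))) \land x4 \land \lnot x3   (double negation)
⇔ (\lnot x2 \land \lnot x3 \land x4 \land \lnot x3) \lor (\lnot x5 \land x3 \land x4 \land \lnot x3) \lor (\lnot x5 \land x4 \land x4 \land \lnot x3) \lor (\lnot x5 \land \lnot x5 \land x4 \land \lnot x3)   (distribute \land over \lor)
⇔ (\lnot x2 \land \lnot x3 \land x4) \lor (\lnot x5 \land x4 \land \lnot x3)   (simplify)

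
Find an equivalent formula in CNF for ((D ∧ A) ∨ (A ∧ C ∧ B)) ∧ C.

((D ∧ A) ∨ (A ∧ C ∧ B)) ∧ C
= (D ∨ A) ∧ (D ∨ C) ∧ (D ∨ B) ∧ (A ∨ A) ∧ (A ∨ C) ∧ (A ∨ B) ∧ C   [distribute ∨ over ∧]
= (D ∨ B) ∧ A ∧ C   [simplify]

(D ∨ B) ∧ A ∧ C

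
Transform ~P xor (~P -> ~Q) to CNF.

~P xor (~P -> ~Q)
⇔ (~P | (~P -> ~Q)) & ~(~P & (~P -> ~Q))   — expand xor
⇔ (~P | ~~P | ~Q) & ~(~P & (~P -> ~Q))   — eliminate ->
⇔ (~P | ~~P | ~Q) & ~(~P & (~~P | ~Q))   — eliminate ->
⇔ (~P | P | ~Q) & ~(~P & (~~P | ~Q))   — double negation
⇔ (~P | P | ~Q) & (~~P | ~(~~P | ~Q))   — De Morgan
⇔ (~P | P | ~Q) & (P | ~(~~P | ~Q))   — double negation
⇔ (~P | P | ~Q) & (P | (~~~P & ~~Q))   — De Morgan
⇔ (~P | P | ~Q) & (P | (~P & ~~Q))   — double negation
⇔ (~P | P | ~Q) & (P | (~P & Q))   — double negation
⇔ (~P | P | ~Q) & (P | ~P) & (P | Q)   — distribute | over &
⇔ P | Q   — simplify

P | Q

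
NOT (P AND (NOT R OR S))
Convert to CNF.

NOT (P AND (NOT R OR S))
≡ NOT P OR NOT (NOT R OR S)   — De Morgan
≡ NOT P OR (NOT NOT R AND NOT S)   — De Morgan
≡ NOT P OR (R AND NOT S)   — double negation
≡ (NOT P OR R) AND (NOT P OR NOT S)   — distribute OR over AND

(NOT P OR R) AND (NOT P OR NOT S)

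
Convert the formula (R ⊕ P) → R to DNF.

(¬R ∧ ¬P) ∨ R

(R ⊕ P) → R
≡ ¬(R ⊕ P) ∨ R   (eliminate →)
≡ ¬((R ∧ ¬P) ∨ (¬R ∧ P)) ∨ R   (expand ⊕)
≡ (¬(R ∧ ¬P) ∧ ¬(¬R ∧ P)) ∨ R   (De Morgan)
≡ ((¬R ∨ ¬¬P) ∧ ¬(¬R ∧ P)) ∨ R   (De Morgan)
≡ ((¬R ∨ P) ∧ ¬(¬R ∧ P)) ∨ R   (double negation)
≡ ((¬R ∨ P) ∧ (¬¬R ∨ ¬P)) ∨ R   (De Morgan)
≡ ((¬R ∨ P) ∧ (R ∨ ¬P)) ∨ R   (double negation)
≡ (¬R ∧ R) ∨ (¬R ∧ ¬P) ∨ (P ∧ R) ∨ (P ∧ ¬P) ∨ R   (distribute ∧ over ∨)
≡ (¬R ∧ ¬P) ∨ R   (simplify)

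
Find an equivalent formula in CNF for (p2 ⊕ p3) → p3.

¬p2 ∨ p3

(p2 ⊕ p3) → p3
= ¬(p2 ⊕ p3) ∨ p3   (eliminate →)
= ¬((p2 ∨ p3) ∧ ¬(p2 ∧ p3)) ∨ p3   (expand ⊕)
= ¬(p2 ∨ p3) ∨ ¬¬(p2 ∧ p3) ∨ p3   (De Morgan)
= (¬p2 ∧ ¬p3) ∨ ¬¬(p2 ∧ p3) ∨ p3   (De Morgan)
= (¬p2 ∧ ¬p3) ∨ (p2 ∧ p3) ∨ p3   (double negation)
= (¬p2 ∨ p2 ∨ p3) ∧ (¬p2 ∨ p3 ∨ p3) ∧ (¬p3 ∨ p2 ∨ p3) ∧ (¬p3 ∨ p3 ∨ p3)   (distribute ∨ over ∧)
= ¬p2 ∨ p3   (simplify)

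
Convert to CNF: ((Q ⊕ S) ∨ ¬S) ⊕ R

((Q ⊕ S) ∨ ¬S) ⊕ R
⇔ ((Q ⊕ S) ∨ ¬S ∨ R) ∧ ¬(((Q ⊕ S) ∨ ¬S) ∧ R)   [expand ⊕]
⇔ (((Q ∨ S) ∧ ¬(Q ∧ S)) ∨ ¬S ∨ R) ∧ ¬(((Q ⊕ S) ∨ ¬S) ∧ R)   [expand ⊕]
⇔ (((Q ∨ S) ∧ ¬(Q ∧ S)) ∨ ¬S ∨ R) ∧ ¬((((Q ∨ S) ∧ ¬(Q ∧ S)) ∨ ¬S) ∧ R)   [expand ⊕]
⇔ (((Q ∨ S) ∧ (¬Q ∨ ¬S)) ∨ ¬S ∨ R) ∧ ¬((((Q ∨ S) ∧ ¬(Q ∧ S)) ∨ ¬S) ∧ R)   [De Morgan]
⇔ (((Q ∨ S) ∧ (¬Q ∨ ¬S)) ∨ ¬S ∨ R) ∧ (¬(((Q ∨ S) ∧ ¬(Q ∧ S)) ∨ ¬S) ∨ ¬R)   [De Morgan]
⇔ (((Q ∨ S) ∧ (¬Q ∨ ¬S)) ∨ ¬S ∨ R) ∧ ((¬((Q ∨ S) ∧ ¬(Q ∧ S)) ∧ ¬¬S) ∨ ¬R)   [De Morgan]
⇔ (((Q ∨ S) ∧ (¬Q ∨ ¬S)) ∨ ¬S ∨ R) ∧ (((¬(Q ∨ S) ∨ ¬¬(Q ∧ S)) ∧ ¬¬S) ∨ ¬R)   [De Morgan]
⇔ (((Q ∨ S) ∧ (¬Q ∨ ¬S)) ∨ ¬S ∨ R) ∧ ((((¬Q ∧ ¬S) ∨ ¬¬(Q ∧ S)) ∧ ¬¬S) ∨ ¬R)   [De Morgan]
⇔ (((Q ∨ S) ∧ (¬Q ∨ ¬S)) ∨ ¬S ∨ R) ∧ ((((¬Q ∧ ¬S) ∨ (Q ∧ S)) ∧ ¬¬S) ∨ ¬R)   [double negation]
⇔ (((Q ∨ S) ∧ (¬Q ∨ ¬S)) ∨ ¬S ∨ R) ∧ ((((¬Q ∧ ¬S) ∨ (Q ∧ S)) ∧ S) ∨ ¬R)   [double negation]
⇔ (Q ∨ S ∨ ¬S ∨ R) ∧ (¬Q ∨ ¬S ∨ ¬S ∨ R) ∧ (¬Q ∨ Q ∨ ¬R) ∧ (¬Q ∨ S ∨ ¬R) ∧ (¬S ∨ Q ∨ ¬R) ∧ (¬S ∨ S ∨ ¬R) ∧ (S ∨ ¬R)   [distribute ∨ over ∧]
⇔ (¬Q ∨ ¬S ∨ R) ∧ (¬S ∨ Q ∨ ¬R) ∧ (S ∨ ¬R)   [simplify]

(¬Q ∨ ¬S ∨ R) ∧ (¬S ∨ Q ∨ ¬R) ∧ (S ∨ ¬R)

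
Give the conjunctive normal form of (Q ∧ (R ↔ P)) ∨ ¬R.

(Q ∧ (R ↔ P)) ∨ ¬R
⇔ (Q ∧ (R → P) ∧ (P → R)) ∨ ¬R   [eliminate ↔]
⇔ (Q ∧ (¬R ∨ P) ∧ (P → R)) ∨ ¬R   [eliminate →]
⇔ (Q ∧ (¬R ∨ P) ∧ (¬P ∨ R)) ∨ ¬R   [eliminate →]
⇔ (Q ∨ ¬R) ∧ (¬R ∨ P ∨ ¬R) ∧ (¬P ∨ R ∨ ¬R)   [distribute ∨ over ∧]
⇔ (Q ∨ ¬R) ∧ (¬R ∨ P)   [simplify]

(Q ∨ ¬R) ∧ (¬R ∨ P)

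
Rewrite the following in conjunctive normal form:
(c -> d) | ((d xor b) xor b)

(~c | d | b) & (~c | d | ~b)

(c -> d) | ((d xor b) xor b)
= ~c | d | ((d xor b) xor b)
= ~c | d | (((d xor b) | b) & ~((d xor b) & b))
= ~c | d | ((((d | b) & ~(d & b)) | b) & ~((d xor b) & b))
= ~c | d | ((((d | b) & ~(d & b)) | b) & ~((d | b) & ~(d & b) & b))
= ~c | d | ((((d | b) & (~d | ~b)) | b) & ~((d | b) & ~(d & b) & b))
= ~c | d | ((((d | b) & (~d | ~b)) | b) & (~(d | b) | ~~(d & b) | ~b))
= ~c | d | ((((d | b) & (~d | ~b)) | b) & ((~d & ~b) | ~~(d & b) | ~b))
= ~c | d | ((((d | b) & (~d | ~b)) | b) & ((~d & ~b) | (d & b) | ~b))
= (~c | d | d | b | b) & (~c | d | ~d | ~b | b) & (~c | d | ~d | d | ~b) & (~c | d | ~d | b | ~b) & (~c | d | ~b | d | ~b) & (~c | d | ~b | b | ~b)
= (~c | d | b) & (~c | d | ~b)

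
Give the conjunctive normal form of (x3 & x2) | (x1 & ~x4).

(x3 & x2) | (x1 & ~x4)
≡ (x3 | x1) & (x3 | ~x4) & (x2 | x1) & (x2 | ~x4)

(x3 | x1) & (x3 | ~x4) & (x2 | x1) & (x2 | ~x4)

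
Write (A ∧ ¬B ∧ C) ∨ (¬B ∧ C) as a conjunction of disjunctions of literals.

¬B ∧ C

(A ∧ ¬B ∧ C) ∨ (¬B ∧ C)
≡ (A ∨ ¬B) ∧ (A ∨ C) ∧ (¬B ∨ ¬B) ∧ (¬B ∨ C) ∧ (C ∨ ¬B) ∧ (C ∨ C)   [distribute ∨ over ∧]
≡ ¬B ∧ C   [simplify]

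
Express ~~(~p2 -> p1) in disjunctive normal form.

p2 | p1

~~(~p2 -> p1)
≡ ~~(~~p2 | p1)   [eliminate ->]
≡ ~~p2 | p1   [double negation]
≡ p2 | p1   [double negation]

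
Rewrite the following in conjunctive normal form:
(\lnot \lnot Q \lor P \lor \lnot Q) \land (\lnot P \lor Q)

(\lnot \lnot Q \lor P \lor \lnot Q) \land (\lnot P \lor Q)
⇔ (Q \lor P \lor \lnot Q) \land (\lnot P \lor Q)   [double negation]
⇔ \lnot P \lor Q   [simplify]

\lnot P \lor Q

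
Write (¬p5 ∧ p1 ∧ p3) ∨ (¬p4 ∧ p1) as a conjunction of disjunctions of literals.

(¬p5 ∧ p1 ∧ p3) ∨ (¬p4 ∧ p1)
= (¬p5 ∨ ¬p4) ∧ (¬p5 ∨ p1) ∧ (p1 ∨ ¬p4) ∧ (p1 ∨ p1) ∧ (p3 ∨ ¬p4) ∧ (p3 ∨ p1)   [distribute ∨ over ∧]
= (¬p5 ∨ ¬p4) ∧ p1 ∧ (p3 ∨ ¬p4)   [simplify]

(¬p5 ∨ ¬p4) ∧ p1 ∧ (p3 ∨ ¬p4)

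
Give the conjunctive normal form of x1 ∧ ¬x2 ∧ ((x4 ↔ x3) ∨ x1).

x1 ∧ ¬x2 ∧ ((x4 ↔ x3) ∨ x1)
≡ x1 ∧ ¬x2 ∧ (((x4 → x3) ∧ (x3 → x4)) ∨ x1)   — eliminate ↔
≡ x1 ∧ ¬x2 ∧ (((¬x4 ∨ x3) ∧ (x3 → x4)) ∨ x1)   — eliminate →
≡ x1 ∧ ¬x2 ∧ (((¬x4 ∨ x3) ∧ (¬x3 ∨ x4)) ∨ x1)   — eliminate →
≡ x1 ∧ ¬x2 ∧ (¬x4 ∨ x3 ∨ x1) ∧ (¬x3 ∨ x4 ∨ x1)   — distribute ∨ over ∧
≡ x1 ∧ ¬x2   — simplify

x1 ∧ ¬x2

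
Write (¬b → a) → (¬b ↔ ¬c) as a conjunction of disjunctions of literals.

(¬b ∨ c) ∧ (¬a ∨ b ∨ ¬c)

(¬b → a) → (¬b ↔ ¬c)
⇔ ¬(¬b → a) ∨ (¬b ↔ ¬c)   — eliminate →
⇔ ¬(¬¬b ∨ a) ∨ (¬b ↔ ¬c)   — eliminate →
⇔ ¬(¬¬b ∨ a) ∨ (¬b → ¬c) ∧ (¬c → ¬b)   — eliminate ↔
⇔ ¬(¬¬b ∨ a) ∨ (¬¬b ∨ ¬c) ∧ (¬c → ¬b)   — eliminate →
⇔ ¬(¬¬b ∨ a) ∨ (¬¬b ∨ ¬c) ∧ (¬¬c ∨ ¬b)   — eliminate →
⇔ ¬¬¬b ∧ ¬a ∨ (¬¬b ∨ ¬c) ∧ (¬¬c ∨ ¬b)   — De Morgan
⇔ ¬b ∧ ¬a ∨ (¬¬b ∨ ¬c) ∧ (¬¬c ∨ ¬b)   — double negation
⇔ ¬b ∧ ¬a ∨ (b ∨ ¬c) ∧ (¬¬c ∨ ¬b)   — double negation
⇔ ¬b ∧ ¬a ∨ (b ∨ ¬c) ∧ (c ∨ ¬b)   — double negation
⇔ (¬b ∨ b ∨ ¬c) ∧ (¬b ∨ c ∨ ¬b) ∧ (¬a ∨ b ∨ ¬c) ∧ (¬a ∨ c ∨ ¬b)   — distribute ∨ over ∧
⇔ (¬b ∨ c) ∧ (¬a ∨ b ∨ ¬c)   — simplify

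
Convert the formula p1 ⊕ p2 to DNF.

p1 ⊕ p2
≡ (p1 ∧ ¬p2) ∨ (¬p1 ∧ p2)   — expand ⊕

(p1 ∧ ¬p2) ∨ (¬p1 ∧ p2)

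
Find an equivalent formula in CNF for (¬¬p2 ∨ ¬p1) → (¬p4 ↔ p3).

(¬¬p2 ∨ ¬p1) → (¬p4 ↔ p3)
≡ ¬(¬¬p2 ∨ ¬p1) ∨ (¬p4 ↔ p3)   [eliminate →]
≡ ¬(¬¬p2 ∨ ¬p1) ∨ ((¬p4 → p3) ∧ (p3 → ¬p4))   [eliminate ↔]
≡ ¬(¬¬p2 ∨ ¬p1) ∨ ((¬¬p4 ∨ p3) ∧ (p3 → ¬p4))   [eliminate →]
≡ ¬(¬¬p2 ∨ ¬p1) ∨ ((¬¬p4 ∨ p3) ∧ (¬p3 ∨ ¬p4))   [eliminate →]
≡ (¬¬¬p2 ∧ ¬¬p1) ∨ ((¬¬p4 ∨ p3) ∧ (¬p3 ∨ ¬p4))   [De Morgan]
≡ (¬p2 ∧ ¬¬p1) ∨ ((¬¬p4 ∨ p3) ∧ (¬p3 ∨ ¬p4))   [double negation]
≡ (¬p2 ∧ p1) ∨ ((¬¬p4 ∨ p3) ∧ (¬p3 ∨ ¬p4))   [double negation]
≡ (¬p2 ∧ p1) ∨ ((p4 ∨ p3) ∧ (¬p3 ∨ ¬p4))   [double negation]
≡ (¬p2 ∨ p4 ∨ p3) ∧ (¬p2 ∨ ¬p3 ∨ ¬p4) ∧ (p1 ∨ p4 ∨ p3) ∧ (p1 ∨ ¬p3 ∨ ¬p4)   [distribute ∨ over ∧]

(¬p2 ∨ p4 ∨ p3) ∧ (¬p2 ∨ ¬p3 ∨ ¬p4) ∧ (p1 ∨ p4 ∨ p3) ∧ (p1 ∨ ¬p3 ∨ ¬p4)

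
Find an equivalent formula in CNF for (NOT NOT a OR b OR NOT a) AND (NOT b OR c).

NOT b OR c

(NOT NOT a OR b OR NOT a) AND (NOT b OR c)
= (a OR b OR NOT a) AND (NOT b OR c)   [double negation]
= NOT b OR c   [simplify]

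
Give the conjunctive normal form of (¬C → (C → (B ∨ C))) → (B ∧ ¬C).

¬C ∧ (C ∨ B)

(¬C → (C → (B ∨ C))) → (B ∧ ¬C)
⇔ ¬(¬C → (C → (B ∨ C))) ∨ (B ∧ ¬C)   [eliminate →]
⇔ ¬(¬¬C ∨ (C → (B ∨ C))) ∨ (B ∧ ¬C)   [eliminate →]
⇔ ¬(¬¬C ∨ ¬C ∨ B ∨ C) ∨ (B ∧ ¬C)   [eliminate →]
⇔ (¬¬¬C ∧ ¬¬C ∧ ¬B ∧ ¬C) ∨ (B ∧ ¬C)   [De Morgan]
⇔ (¬C ∧ ¬¬C ∧ ¬B ∧ ¬C) ∨ (B ∧ ¬C)   [double negation]
⇔ (¬C ∧ C ∧ ¬B ∧ ¬C) ∨ (B ∧ ¬C)   [double negation]
⇔ (¬C ∨ B) ∧ (¬C ∨ ¬C) ∧ (C ∨ B) ∧ (C ∨ ¬C) ∧ (¬B ∨ B) ∧ (¬B ∨ ¬C) ∧ (¬C ∨ B) ∧ (¬C ∨ ¬C)   [distribute ∨ over ∧]
⇔ ¬C ∧ (C ∨ B)   [simplify]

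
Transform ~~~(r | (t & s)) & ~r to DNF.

~~~(r | (t & s)) & ~r
= ~(r | (t & s)) & ~r   [double negation]
= ~r & ~(t & s) & ~r   [De Morgan]
= ~r & (~t | ~s) & ~r   [De Morgan]
= (~r & ~t & ~r) | (~r & ~s & ~r)   [distribute & over |]
= (~r & ~t) | (~r & ~s)   [simplify]

(~r & ~t) | (~r & ~s)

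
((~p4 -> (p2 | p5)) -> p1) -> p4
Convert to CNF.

(p4 | p2 | p5) & (~p1 | p4)

((~p4 -> (p2 | p5)) -> p1) -> p4
= ~((~p4 -> (p2 | p5)) -> p1) | p4   [eliminate ->]
= ~(~(~p4 -> (p2 | p5)) | p1) | p4   [eliminate ->]
= ~(~(~~p4 | p2 | p5) | p1) | p4   [eliminate ->]
= (~~(~~p4 | p2 | p5) & ~p1) | p4   [De Morgan]
= ((~~p4 | p2 | p5) & ~p1) | p4   [double negation]
= ((p4 | p2 | p5) & ~p1) | p4   [double negation]
= (p4 | p2 | p5 | p4) & (~p1 | p4)   [distribute | over &]
= (p4 | p2 | p5) & (~p1 | p4)   [simplify]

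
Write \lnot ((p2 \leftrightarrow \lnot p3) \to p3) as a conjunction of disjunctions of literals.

\lnot ((p2 \leftrightarrow \lnot p3) \to p3)
≡ \lnot (\lnot (p2 \leftrightarrow \lnot p3) \lor p3)   [eliminate \to]
≡ \lnot (\lnot ((p2 \to \lnot p3) \land (\lnot p3 \to p2)) \lor p3)   [eliminate \leftrightarrow]
≡ \lnot (\lnot ((\lnot p2 \lor \lnot p3) \land (\lnot p3 \to p2)) \lor p3)   [eliminate \to]
≡ \lnot (\lnot ((\lnot p2 \lor \lnot p3) \land (\lnot \lnot p3 \lor p2)) \lor p3)   [eliminate \to]
≡ \lnot \lnot ((\lnot p2 \lor \lnot p3) \land (\lnot \lnot p3 \lor p2)) \land \lnot p3   [De Morgan]
≡ (\lnot p2 \lor \lnot p3) \land (\lnot \lnot p3 \lor p2) \land \lnot p3   [double negation]
≡ (\lnot p2 \lor \lnot p3) \land (p3 \lor p2) \land \lnot p3   [double negation]
≡ (p3 \lor p2) \land \lnot p3   [simplify]

(p3 \lor p2) \land \lnot p3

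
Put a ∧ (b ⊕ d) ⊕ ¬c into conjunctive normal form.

a ∧ (b ⊕ d) ⊕ ¬c
⇔ (a ∧ (b ⊕ d) ∨ ¬c) ∧ ¬(a ∧ (b ⊕ d) ∧ ¬c)   — expand ⊕
⇔ (a ∧ (b ∨ d) ∧ ¬(b ∧ d) ∨ ¬c) ∧ ¬(a ∧ (b ⊕ d) ∧ ¬c)   — expand ⊕
⇔ (a ∧ (b ∨ d) ∧ ¬(b ∧ d) ∨ ¬c) ∧ ¬(a ∧ (b ∨ d) ∧ ¬(b ∧ d) ∧ ¬c)   — expand ⊕
⇔ (a ∧ (b ∨ d) ∧ (¬b ∨ ¬d) ∨ ¬c) ∧ ¬(a ∧ (b ∨ d) ∧ ¬(b ∧ d) ∧ ¬c)   — De Morgan
⇔ (a ∧ (b ∨ d) ∧ (¬b ∨ ¬d) ∨ ¬c) ∧ (¬a ∨ ¬(b ∨ d) ∨ ¬¬(b ∧ d) ∨ ¬¬c)   — De Morgan
⇔ (a ∧ (b ∨ d) ∧ (¬b ∨ ¬d) ∨ ¬c) ∧ (¬a ∨ ¬b ∧ ¬d ∨ ¬¬(b ∧ d) ∨ ¬¬c)   — De Morgan
⇔ (a ∧ (b ∨ d) ∧ (¬b ∨ ¬d) ∨ ¬c) ∧ (¬a ∨ ¬b ∧ ¬d ∨ b ∧ d ∨ ¬¬c)   — double negation
⇔ (a ∧ (b ∨ d) ∧ (¬b ∨ ¬d) ∨ ¬c) ∧ (¬a ∨ ¬b ∧ ¬d ∨ b ∧ d ∨ c)   — double negation
⇔ (a ∨ ¬c) ∧ (b ∨ d ∨ ¬c) ∧ (¬b ∨ ¬d ∨ ¬c) ∧ (¬a ∨ ¬b ∨ b ∨ c) ∧ (¬a ∨ ¬b ∨ d ∨ c) ∧ (¬a ∨ ¬d ∨ b ∨ c) ∧ (¬a ∨ ¬d ∨ d ∨ c)   — distribute ∨ over ∧
⇔ (a ∨ ¬c) ∧ (b ∨ d ∨ ¬c) ∧ (¬b ∨ ¬d ∨ ¬c) ∧ (¬a ∨ ¬b ∨ d ∨ c) ∧ (¬a ∨ ¬d ∨ b ∨ c)   — simplify

(a ∨ ¬c) ∧ (b ∨ d ∨ ¬c) ∧ (¬b ∨ ¬d ∨ ¬c) ∧ (¬a ∨ ¬b ∨ d ∨ c) ∧ (¬a ∨ ¬d ∨ b ∨ c)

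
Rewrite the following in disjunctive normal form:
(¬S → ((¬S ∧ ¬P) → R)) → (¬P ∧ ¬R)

¬P ∧ ¬R

(¬S → ((¬S ∧ ¬P) → R)) → (¬P ∧ ¬R)
⇔ ¬(¬S → ((¬S ∧ ¬P) → R)) ∨ (¬P ∧ ¬R)   (eliminate →)
⇔ ¬(¬¬S ∨ ((¬S ∧ ¬P) → R)) ∨ (¬P ∧ ¬R)   (eliminate →)
⇔ ¬(¬¬S ∨ ¬(¬S ∧ ¬P) ∨ R) ∨ (¬P ∧ ¬R)   (eliminate →)
⇔ (¬¬¬S ∧ ¬¬(¬S ∧ ¬P) ∧ ¬R) ∨ (¬P ∧ ¬R)   (De Morgan)
⇔ (¬S ∧ ¬¬(¬S ∧ ¬P) ∧ ¬R) ∨ (¬P ∧ ¬R)   (double negation)
⇔ (¬S ∧ ¬S ∧ ¬P ∧ ¬R) ∨ (¬P ∧ ¬R)   (double negation)
⇔ ¬P ∧ ¬R   (simplify)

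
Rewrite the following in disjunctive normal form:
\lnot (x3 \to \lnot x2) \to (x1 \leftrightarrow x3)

\lnot x3 \lor \lnot x2 \lor (x3 \land x1)

\lnot (x3 \to \lnot x2) \to (x1 \leftrightarrow x3)
≡ \lnot \lnot (x3 \to \lnot x2) \lor (x1 \leftrightarrow x3)   [eliminate \to]
≡ \lnot \lnot (\lnot x3 \lor \lnot x2) \lor (x1 \leftrightarrow x3)   [eliminate \to]
≡ \lnot \lnot (\lnot x3 \lor \lnot x2) \lor ((x1 \to x3) \land (x3 \to x1))   [eliminate \leftrightarrow]
≡ \lnot \lnot (\lnot x3 \lor \lnot x2) \lor ((\lnot x1 \lor x3) \land (x3 \to x1))   [eliminate \to]
≡ \lnot \lnot (\lnot x3 \lor \lnot x2) \lor ((\lnot x1 \lor x3) \land (\lnot x3 \lor x1))   [eliminate \to]
≡ \lnot x3 \lor \lnot x2 \lor ((\lnot x1 \lor x3) \land (\lnot x3 \lor x1))   [double negation]
≡ \lnot x3 \lor \lnot x2 \lor (\lnot x1 \land \lnot x3) \lor (\lnot x1 \land x1) \lor (x3 \land \lnot x3) \lor (x3 \land x1)   [distribute \land over \lor]
≡ \lnot x3 \lor \lnot x2 \lor (x3 \land x1)   [simplify]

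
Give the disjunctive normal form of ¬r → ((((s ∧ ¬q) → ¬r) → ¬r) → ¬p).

r ∨ ¬p

¬r → ((((s ∧ ¬q) → ¬r) → ¬r) → ¬p)
≡ ¬¬r ∨ ((((s ∧ ¬q) → ¬r) → ¬r) → ¬p)   [eliminate →]
≡ ¬¬r ∨ ¬(((s ∧ ¬q) → ¬r) → ¬r) ∨ ¬p   [eliminate →]
≡ ¬¬r ∨ ¬(¬((s ∧ ¬q) → ¬r) ∨ ¬r) ∨ ¬p   [eliminate →]
≡ ¬¬r ∨ ¬(¬(¬(s ∧ ¬q) ∨ ¬r) ∨ ¬r) ∨ ¬p   [eliminate →]
≡ r ∨ ¬(¬(¬(s ∧ ¬q) ∨ ¬r) ∨ ¬r) ∨ ¬p   [double negation]
≡ r ∨ (¬¬(¬(s ∧ ¬q) ∨ ¬r) ∧ ¬¬r) ∨ ¬p   [De Morgan]
≡ r ∨ ((¬(s ∧ ¬q) ∨ ¬r) ∧ ¬¬r) ∨ ¬p   [double negation]
≡ r ∨ ((¬s ∨ ¬¬q ∨ ¬r) ∧ ¬¬r) ∨ ¬p   [De Morgan]
≡ r ∨ ((¬s ∨ q ∨ ¬r) ∧ ¬¬r) ∨ ¬p   [double negation]
≡ r ∨ ((¬s ∨ q ∨ ¬r) ∧ r) ∨ ¬p   [double negation]
≡ r ∨ (¬s ∧ r) ∨ (q ∧ r) ∨ (¬r ∧ r) ∨ ¬p   [distribute ∧ over ∨]
≡ r ∨ ¬p   [simplify]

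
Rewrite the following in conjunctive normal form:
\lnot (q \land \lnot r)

\lnot q \lor r

\lnot (q \land \lnot r)
≡ \lnot q \lor \lnot \lnot r
≡ \lnot q \lor r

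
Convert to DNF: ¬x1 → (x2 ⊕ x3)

¬x1 → (x2 ⊕ x3)
≡ ¬¬x1 ∨ (x2 ⊕ x3)   [eliminate →]
≡ ¬¬x1 ∨ (x2 ∧ ¬x3) ∨ (¬x2 ∧ x3)   [expand ⊕]
≡ x1 ∨ (x2 ∧ ¬x3) ∨ (¬x2 ∧ x3)   [double negation]

x1 ∨ (x2 ∧ ¬x3) ∨ (¬x2 ∧ x3)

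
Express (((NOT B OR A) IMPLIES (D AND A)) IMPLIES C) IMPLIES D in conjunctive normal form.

(((NOT B OR A) IMPLIES (D AND A)) IMPLIES C) IMPLIES D
≡ NOT (((NOT B OR A) IMPLIES (D AND A)) IMPLIES C) OR D
≡ NOT (NOT ((NOT B OR A) IMPLIES (D AND A)) OR C) OR D
≡ NOT (NOT (NOT (NOT B OR A) OR (D AND A)) OR C) OR D
≡ (NOT NOT (NOT (NOT B OR A) OR (D AND A)) AND NOT C) OR D
≡ ((NOT (NOT B OR A) OR (D AND A)) AND NOT C) OR D
≡ (((NOT NOT B AND NOT A) OR (D AND A)) AND NOT C) OR D
≡ (((B AND NOT A) OR (D AND A)) AND NOT C) OR D
≡ (B OR D OR D) AND (B OR A OR D) AND (NOT A OR D OR D) AND (NOT A OR A OR D) AND (NOT C OR D)
≡ (B OR D) AND (NOT A OR D) AND (NOT C OR D)

(B OR D) AND (NOT A OR D) AND (NOT C OR D)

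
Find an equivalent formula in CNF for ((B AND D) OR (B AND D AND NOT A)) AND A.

((B AND D) OR (B AND D AND NOT A)) AND A
≡ (B OR B) AND (B OR D) AND (B OR NOT A) AND (D OR B) AND (D OR D) AND (D OR NOT A) AND A
≡ B AND D AND A

B AND D AND A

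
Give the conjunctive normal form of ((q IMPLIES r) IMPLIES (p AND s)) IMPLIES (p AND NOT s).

(NOT q OR r OR p) AND (NOT q OR r OR NOT s) AND (NOT p OR NOT s)

((q IMPLIES r) IMPLIES (p AND s)) IMPLIES (p AND NOT s)
⇔ NOT ((q IMPLIES r) IMPLIES (p AND s)) OR (p AND NOT s)   [eliminate IMPLIES]
⇔ NOT (NOT (q IMPLIES r) OR (p AND s)) OR (p AND NOT s)   [eliminate IMPLIES]
⇔ NOT (NOT (NOT q OR r) OR (p AND s)) OR (p AND NOT s)   [eliminate IMPLIES]
⇔ (NOT NOT (NOT q OR r) AND NOT (p AND s)) OR (p AND NOT s)   [De Morgan]
⇔ ((NOT q OR r) AND NOT (p AND s)) OR (p AND NOT s)   [double negation]
⇔ ((NOT q OR r) AND (NOT p OR NOT s)) OR (p AND NOT s)   [De Morgan]
⇔ (NOT q OR r OR p) AND (NOT q OR r OR NOT s) AND (NOT p OR NOT s OR p) AND (NOT p OR NOT s OR NOT s)   [distribute OR over AND]
⇔ (NOT q OR r OR p) AND (NOT q OR r OR NOT s) AND (NOT p OR NOT s)   [simplify]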